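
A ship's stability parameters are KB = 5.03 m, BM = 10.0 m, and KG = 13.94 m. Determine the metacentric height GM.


Formula: GM = KB + BM - KG
Step 1 — KM = KB + BM = 5.03 + 10.0 = 15.03 m
Step 2 — GM = KM - KG = 15.03 - 13.94 = 1.09 m

1.09 m


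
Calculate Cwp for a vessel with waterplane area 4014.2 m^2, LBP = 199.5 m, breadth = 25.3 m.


Formula: Cwp = Aw / (L * B)
Step 1 — L * B = 199.5 * 25.3 = 5047.35 m^2
Step 2 — Cwp = 4014.2 / 5047.35 ≈ 0.79531 (5 s.f.)

0.79531


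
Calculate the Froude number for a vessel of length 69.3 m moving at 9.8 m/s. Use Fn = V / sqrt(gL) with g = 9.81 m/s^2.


Formula: Fn = V / sqrt(g * L)
Step 1 — g * L = 9.81 * 69.3 = 679.833
Step 2 — sqrt(g * L) = sqrt(679.833) = 26.073607
Step 3 — Fn = 9.8 / 26.073607 ≈ 0.37586 (5 s.f.)

0.37586


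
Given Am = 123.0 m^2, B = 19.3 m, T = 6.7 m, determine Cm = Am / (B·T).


Formula: Cm = Am / (B * T)
Step 1 — B * T = 19.3 * 6.7 = 129.31 m^2
Step 2 — Cm = 123.0 / 129.31 ≈ 0.95120 (5 s.f.)

0.95120


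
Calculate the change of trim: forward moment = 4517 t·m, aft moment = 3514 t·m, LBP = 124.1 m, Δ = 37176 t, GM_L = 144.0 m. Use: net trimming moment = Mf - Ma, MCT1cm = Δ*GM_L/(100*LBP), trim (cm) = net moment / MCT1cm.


Formula: net trimming moment = Mf - Ma; MCT1cm = Δ*GM_L/(100*LBP); trim = net moment / MCT1cm
Step 1 — net trimming moment = 4517 - 3514 = 1003 t·m
Step 2 — MCT1cm = 37176 * 144.0 / (100 * 124.1) = 431.3734 t·m/cm
Step 3 — trim = 1003 / 431.3734 ≈ 2.3251 cm (5 s.f.)

2.3251 cm


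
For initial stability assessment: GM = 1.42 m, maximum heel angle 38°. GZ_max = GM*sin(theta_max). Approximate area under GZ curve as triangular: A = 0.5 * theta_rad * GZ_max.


Formula: GZ_max = GM * sin(theta); Area = 0.5 * theta_rad * GZ_max
Step 1 — GZ_max = 1.42 * sin(38°) = 1.42 * 0.615661 = 0.874239 m
Step 2 — theta_rad = 38 * pi/180 = 0.663225 rad
Step 3 — Area = 0.5 * 0.663225 * 0.874239 ≈ 0.28991 m·rad (5 s.f.)

0.28991 m·rad


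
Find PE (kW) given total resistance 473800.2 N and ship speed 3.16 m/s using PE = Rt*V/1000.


Formula: PE = Rt * V / 1000 (kW)
Step 1 — PE (W) = 473800.2 * 3.16 = 1497208.632 W
Step 2 — PE (kW) = 1497208.632 / 1000 ≈ 1497.2 kW (5 s.f.)

1497.2 kW


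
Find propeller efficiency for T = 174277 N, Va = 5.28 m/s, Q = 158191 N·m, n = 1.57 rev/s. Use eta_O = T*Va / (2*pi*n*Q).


Formula: eta = T * Va / (2 * pi * n * Q)
Step 1 — numerator = T * Va = 174277 * 5.28 = 920182.56
Step 2 — 2 * pi * n = 2 * pi * 1.57 = 9.864601
Step 3 — denominator = 9.864601 * 158191 = 1560491.1
Step 4 — eta = 920182.56 / 1560491.1 ≈ 0.58967 (5 s.f.)

0.58967


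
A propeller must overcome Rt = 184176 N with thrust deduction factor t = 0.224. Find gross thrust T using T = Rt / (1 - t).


Formula: T = Rt / (1 - t)
Step 1 — (1 - t) = 1 - 0.224 = 0.776
Step 2 — T = 184176 / 0.776 ≈ 237340 N (5 s.f.)

237340 N


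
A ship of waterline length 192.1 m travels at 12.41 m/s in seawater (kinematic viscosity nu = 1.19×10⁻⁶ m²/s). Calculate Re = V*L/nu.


Formula: Re = V * L / nu
Step 1 — V * L = 12.41 * 192.1 = 2383.961 m^2/s
Step 2 — Re = 2383.961 / 1.19e-6 = 2.00e+09

2.00e+09


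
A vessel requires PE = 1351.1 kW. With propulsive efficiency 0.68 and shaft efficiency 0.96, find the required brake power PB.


Formula: PB = PE / (eta_D * eta_S)
Step 1 — combined efficiency = eta_D * eta_S = 0.68 * 0.96 = 0.6528
Step 2 — PB = 1351.1 / 0.6528 ≈ 2069.7 kW (5 s.f.)

2069.7 kW


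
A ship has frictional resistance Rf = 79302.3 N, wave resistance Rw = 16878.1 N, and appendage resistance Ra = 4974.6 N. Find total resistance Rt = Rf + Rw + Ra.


Formula: Rt = Rf + Rw + Ra
Substituting: Rt = 79302.3 + 16878.1 + 4974.6
Result: Rt = 101155.0 N

101155.0 N


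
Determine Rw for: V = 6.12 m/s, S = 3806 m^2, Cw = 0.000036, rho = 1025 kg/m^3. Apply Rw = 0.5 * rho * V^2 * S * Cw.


Formula: Rw = 0.5 * rho * V^2 * S * Cw
Step 1 — V^2 = 6.12^2 = 37.4544
Step 2 — 0.5 * rho * V^2 = 0.5 * 1025 * 37.4544 = 19195.38
Step 3 — Rw = 19195.38 * 3806 * 0.000036 ≈ 2630.1 N (5 s.f.)

2630.1 N


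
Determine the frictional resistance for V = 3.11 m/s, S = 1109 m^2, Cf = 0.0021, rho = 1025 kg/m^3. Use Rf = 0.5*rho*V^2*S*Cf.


Formula: Rf = 0.5 * rho * V^2 * S * Cf
Step 1 — V^2 = 3.11^2 = 9.6721
Step 2 — 0.5 * rho * V^2 = 0.5 * 1025 * 9.6721 = 4956.95125
Step 3 — Rf = 4956.95125 * 1109 * 0.0021 ≈ 11544 N (5 s.f.)

11544 N


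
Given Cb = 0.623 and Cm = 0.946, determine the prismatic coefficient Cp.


Formula: Cp = Cb / Cm
Substituting: Cp = 0.623 / 0.946
Result: Cp ≈ 0.65856 (5 s.f.)

0.65856


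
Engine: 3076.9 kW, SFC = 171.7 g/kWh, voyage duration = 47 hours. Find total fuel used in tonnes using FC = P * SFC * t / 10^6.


Formula: FC (tonnes) = P * SFC * t / 1,000,000
Step 1 — P * SFC * t = 3076.9 * 171.7 * 47 = 24830275.31 g
Step 2 — FC (tonnes) = 24830275.31 / 1,000,000 ≈ 24.830 tonnes (5 s.f.)

24.830 tonnes


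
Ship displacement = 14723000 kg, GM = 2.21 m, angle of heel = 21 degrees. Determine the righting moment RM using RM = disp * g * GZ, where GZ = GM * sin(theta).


Formula: GZ = GM * sin(theta); RM = disp * g * GZ
Step 1 — GZ = 2.21 * sin(21°) = 2.21 * 0.358368 = 0.791993 m
Step 2 — RM = 14723000 * 9.81 * 0.791993 ≈ 114390000 N·m (5 s.f.)

114390000 N·m


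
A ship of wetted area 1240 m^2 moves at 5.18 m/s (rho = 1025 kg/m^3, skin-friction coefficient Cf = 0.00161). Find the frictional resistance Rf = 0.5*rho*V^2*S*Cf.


Formula: Rf = 0.5 * rho * V^2 * S * Cf
Step 1 — V^2 = 5.18^2 = 26.8324
Step 2 — 0.5 * rho * V^2 = 0.5 * 1025 * 26.8324 = 13751.605
Step 3 — Rf = 13751.605 * 1240 * 0.00161 ≈ 27454 N (5 s.f.)

27454 N


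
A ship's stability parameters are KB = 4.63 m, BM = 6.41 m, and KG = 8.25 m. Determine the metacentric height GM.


Formula: GM = KB + BM - KG
Step 1 — KM = KB + BM = 4.63 + 6.41 = 11.04 m
Step 2 — GM = KM - KG = 11.04 - 8.25 = 2.79 m

2.79 m


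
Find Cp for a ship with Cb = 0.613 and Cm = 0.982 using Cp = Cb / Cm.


Formula: Cp = Cb / Cm
Substituting: Cp = 0.613 / 0.982
Result: Cp ≈ 0.62424 (5 s.f.)

0.62424


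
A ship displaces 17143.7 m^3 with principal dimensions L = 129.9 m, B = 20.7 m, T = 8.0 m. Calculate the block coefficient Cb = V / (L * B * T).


Formula: Cb = V / (L * B * T)
Step 1 — L * B * T = 129.9 * 20.7 * 8.0 = 21511.44 m^3
Step 2 — Cb = 17143.7 / 21511.44 ≈ 0.79696 (5 s.f.)

0.79696


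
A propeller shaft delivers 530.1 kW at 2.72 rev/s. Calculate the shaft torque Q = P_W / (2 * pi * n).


Formula: Q = P_W / (2 * pi * n)
Step 1 — P_W = 530.1 kW * 1000 = 530100.0 W
Step 2 — 2 * pi * n = 2 * pi * 2.72 = 17.090264
Step 3 — Q = 530100.0 / 17.090264 ≈ 31018 N·m (5 s.f.)

31018 N·m


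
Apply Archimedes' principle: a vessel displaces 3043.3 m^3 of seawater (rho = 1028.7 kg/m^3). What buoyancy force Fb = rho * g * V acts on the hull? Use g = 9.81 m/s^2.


Formula: Fb = rho * g * V
Substituting: Fb = 1028.7 * 9.81 * 3043.3
Intermediate: 1028.7 * 9.81 = 10091.547
Result: Fb = 10091.547 * 3043.3 ≈ 30712000 N (5 s.f.)

30712000 N


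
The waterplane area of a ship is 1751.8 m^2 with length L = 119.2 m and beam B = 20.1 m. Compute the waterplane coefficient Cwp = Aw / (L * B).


Formula: Cwp = Aw / (L * B)
Step 1 — L * B = 119.2 * 20.1 = 2395.92 m^2
Step 2 — Cwp = 1751.8 / 2395.92 ≈ 0.73116 (5 s.f.)

0.73116


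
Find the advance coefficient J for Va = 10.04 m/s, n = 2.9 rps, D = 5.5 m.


Formula: J = Va / (n * D)
Step 1 — n * D = 2.9 * 5.5 = 15.95
Step 2 — J = 10.04 / 15.95 ≈ 0.62947 (5 s.f.)

0.62947


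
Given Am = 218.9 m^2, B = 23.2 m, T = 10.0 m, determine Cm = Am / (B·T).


Formula: Cm = Am / (B * T)
Step 1 — B * T = 23.2 * 10.0 = 232.0 m^2
Step 2 — Cm = 218.9 / 232.0 ≈ 0.94353 (5 s.f.)

0.94353


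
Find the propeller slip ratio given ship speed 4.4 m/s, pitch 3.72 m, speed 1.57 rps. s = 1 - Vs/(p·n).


Formula: s = 1 - Vs / (p * n)
Step 1 — p * n = 3.72 * 1.57 = 5.8404
Step 2 — Vs / (p*n) = 4.4 / 5.8404 = 0.753373 (6 d.p.)
Step 3 — s = 1 - 0.753373 = 0.246627

0.246627


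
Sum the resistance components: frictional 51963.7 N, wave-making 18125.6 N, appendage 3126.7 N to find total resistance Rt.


Formula: Rt = Rf + Rw + Ra
Substituting: Rt = 51963.7 + 18125.6 + 3126.7
Result: Rt = 73216.0 N

73216.0 N


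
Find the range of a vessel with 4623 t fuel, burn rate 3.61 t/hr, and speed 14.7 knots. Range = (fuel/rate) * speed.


Formula: endurance = fuel / rate; range = endurance * speed
Step 1 — endurance = 4623 / 3.61 = 1280.6094 hours
Step 2 — range = 1280.6094 * 14.7 ≈ 18825 nautical miles (5 s.f.)

18825 NM


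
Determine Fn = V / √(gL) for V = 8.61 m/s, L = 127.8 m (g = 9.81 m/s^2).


Formula: Fn = V / sqrt(g * L)
Step 1 — g * L = 9.81 * 127.8 = 1253.718
Step 2 — sqrt(g * L) = sqrt(1253.718) = 35.40788
Step 3 — Fn = 8.61 / 35.40788 ≈ 0.24317 (5 s.f.)

0.24317


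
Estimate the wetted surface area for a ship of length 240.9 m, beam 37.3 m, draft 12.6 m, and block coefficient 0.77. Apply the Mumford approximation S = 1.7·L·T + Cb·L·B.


Formula: S = 1.7*L*T + V/T with V = Cb*L*B*T, i.e. S = L * (1.7*T + Cb*B)
Step 1 — 1.7*T = 1.7 * 12.6 = 21.42 m
Step 2 — Cb*B = 0.77 * 37.3 = 28.721 m
Step 3 — 1.7*T + Cb*B = 21.42 + 28.721 = 50.141 m
Step 4 — S = 240.9 * 50.141 ≈ 12079 m^2 (5 s.f.)

12079 m^2


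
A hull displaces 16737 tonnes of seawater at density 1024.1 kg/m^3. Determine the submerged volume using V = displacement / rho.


Formula: V = mass / rho
Step 1 — convert tonnes to kg: 16737 t * 1000 = 16737000 kg
Step 2 — V = 16737000 / 1024.1 ≈ 16343 m^3 (5 s.f.)

16343 m^3


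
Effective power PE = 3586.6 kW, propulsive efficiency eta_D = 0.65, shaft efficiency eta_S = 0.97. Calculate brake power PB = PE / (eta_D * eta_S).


Formula: PB = PE / (eta_D * eta_S)
Step 1 — combined efficiency = eta_D * eta_S = 0.65 * 0.97 = 0.6305
Step 2 — PB = 3586.6 / 0.6305 ≈ 5688.5 kW (5 s.f.)

5688.5 kW


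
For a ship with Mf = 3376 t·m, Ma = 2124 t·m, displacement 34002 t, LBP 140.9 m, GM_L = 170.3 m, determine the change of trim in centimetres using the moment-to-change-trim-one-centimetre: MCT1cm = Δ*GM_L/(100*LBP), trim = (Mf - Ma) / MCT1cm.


Formula: net trimming moment = Mf - Ma; MCT1cm = Δ*GM_L/(100*LBP); trim = net moment / MCT1cm
Step 1 — net trimming moment = 3376 - 2124 = 1252 t·m
Step 2 — MCT1cm = 34002 * 170.3 / (100 * 140.9) = 410.9681 t·m/cm
Step 3 — trim = 1252 / 410.9681 ≈ 3.0465 cm (5 s.f.)

3.0465 cm


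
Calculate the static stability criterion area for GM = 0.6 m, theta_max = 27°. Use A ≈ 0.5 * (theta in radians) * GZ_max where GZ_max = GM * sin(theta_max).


Formula: GZ_max = GM * sin(theta); Area = 0.5 * theta_rad * GZ_max
Step 1 — GZ_max = 0.6 * sin(27°) = 0.6 * 0.45399 = 0.272394 m
Step 2 — theta_rad = 27 * pi/180 = 0.471239 rad
Step 3 — Area = 0.5 * 0.471239 * 0.272394 ≈ 0.064181 m·rad (5 s.f.)

0.064181 m·rad


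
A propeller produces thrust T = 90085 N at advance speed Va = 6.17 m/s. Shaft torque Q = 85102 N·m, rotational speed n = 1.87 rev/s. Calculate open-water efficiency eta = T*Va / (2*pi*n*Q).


Formula: eta = T * Va / (2 * pi * n * Q)
Step 1 — numerator = T * Va = 90085 * 6.17 = 555824.45
Step 2 — 2 * pi * n = 2 * pi * 1.87 = 11.749557
Step 3 — denominator = 11.749557 * 85102 = 999910.8
Step 4 — eta = 555824.45 / 999910.8 ≈ 0.55587 (5 s.f.)

0.55587


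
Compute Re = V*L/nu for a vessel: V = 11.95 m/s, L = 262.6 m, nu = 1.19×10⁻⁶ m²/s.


Formula: Re = V * L / nu
Step 1 — V * L = 11.95 * 262.6 = 3138.07 m^2/s
Step 2 — Re = 3138.07 / 1.19e-6 = 2.64e+09

2.64e+09


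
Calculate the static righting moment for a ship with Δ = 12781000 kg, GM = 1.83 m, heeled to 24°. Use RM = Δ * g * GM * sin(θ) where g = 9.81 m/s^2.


Formula: GZ = GM * sin(theta); RM = disp * g * GZ
Step 1 — GZ = 1.83 * sin(24°) = 1.83 * 0.406737 = 0.744329 m
Step 2 — RM = 12781000 * 9.81 * 0.744329 ≈ 93325000 N·m (5 s.f.)

93325000 N·m


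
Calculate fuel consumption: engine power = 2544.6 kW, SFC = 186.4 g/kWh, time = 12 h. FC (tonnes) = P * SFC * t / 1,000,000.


Formula: FC (tonnes) = P * SFC * t / 1,000,000
Step 1 — P * SFC * t = 2544.6 * 186.4 * 12 = 5691761.28 g
Step 2 — FC (tonnes) = 5691761.28 / 1,000,000 ≈ 5.6918 tonnes (5 s.f.)

5.6918 tonnes


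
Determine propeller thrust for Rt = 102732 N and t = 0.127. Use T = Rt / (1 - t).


Formula: T = Rt / (1 - t)
Step 1 — (1 - t) = 1 - 0.127 = 0.873
Step 2 — T = 102732 / 0.873 ≈ 117680 N (5 s.f.)

117680 N


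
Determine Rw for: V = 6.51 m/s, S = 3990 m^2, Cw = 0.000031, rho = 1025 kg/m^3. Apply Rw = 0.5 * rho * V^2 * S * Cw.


Formula: Rw = 0.5 * rho * V^2 * S * Cw
Step 1 — V^2 = 6.51^2 = 42.3801
Step 2 — 0.5 * rho * V^2 = 0.5 * 1025 * 42.3801 = 21719.80125
Step 3 — Rw = 21719.80125 * 3990 * 0.000031 ≈ 2686.5 N (5 s.f.)

2686.5 N


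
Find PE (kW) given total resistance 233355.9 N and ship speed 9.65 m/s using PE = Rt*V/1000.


Formula: PE = Rt * V / 1000 (kW)
Step 1 — PE (W) = 233355.9 * 9.65 = 2251884.435 W
Step 2 — PE (kW) = 2251884.435 / 1000 ≈ 2251.9 kW (5 s.f.)

2251.9 kW


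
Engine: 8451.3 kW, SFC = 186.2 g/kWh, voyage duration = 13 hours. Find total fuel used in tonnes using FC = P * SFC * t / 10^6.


Formula: FC (tonnes) = P * SFC * t / 1,000,000
Step 1 — P * SFC * t = 8451.3 * 186.2 * 13 = 20457216.78 g
Step 2 — FC (tonnes) = 20457216.78 / 1,000,000 ≈ 20.457 tonnes (5 s.f.)

20.457 tonnes


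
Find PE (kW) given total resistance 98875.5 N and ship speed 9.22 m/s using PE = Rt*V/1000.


Formula: PE = Rt * V / 1000 (kW)
Step 1 — PE (W) = 98875.5 * 9.22 = 911632.11 W
Step 2 — PE (kW) = 911632.11 / 1000 ≈ 911.63 kW (5 s.f.)

911.63 kW


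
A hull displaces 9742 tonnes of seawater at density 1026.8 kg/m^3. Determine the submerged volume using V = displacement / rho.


Formula: V = mass / rho
Step 1 — convert tonnes to kg: 9742 t * 1000 = 9742000 kg
Step 2 — V = 9742000 / 1026.8 ≈ 9487.7 m^3 (5 s.f.)

9487.7 m^3


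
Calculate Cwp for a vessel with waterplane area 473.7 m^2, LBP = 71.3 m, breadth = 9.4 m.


Formula: Cwp = Aw / (L * B)
Step 1 — L * B = 71.3 * 9.4 = 670.22 m^2
Step 2 — Cwp = 473.7 / 670.22 ≈ 0.70678 (5 s.f.)

0.70678


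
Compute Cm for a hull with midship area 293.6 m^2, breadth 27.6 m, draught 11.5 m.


Formula: Cm = Am / (B * T)
Step 1 — B * T = 27.6 * 11.5 = 317.4 m^2
Step 2 — Cm = 293.6 / 317.4 ≈ 0.92502 (5 s.f.)

0.92502


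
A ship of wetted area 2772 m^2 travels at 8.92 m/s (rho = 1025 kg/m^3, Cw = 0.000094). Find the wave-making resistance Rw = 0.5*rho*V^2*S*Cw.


Formula: Rw = 0.5 * rho * V^2 * S * Cw
Step 1 — V^2 = 8.92^2 = 79.5664
Step 2 — 0.5 * rho * V^2 = 0.5 * 1025 * 79.5664 = 40777.78
Step 3 — Rw = 40777.78 * 2772 * 0.000094 ≈ 10625 N (5 s.f.)

10625 N


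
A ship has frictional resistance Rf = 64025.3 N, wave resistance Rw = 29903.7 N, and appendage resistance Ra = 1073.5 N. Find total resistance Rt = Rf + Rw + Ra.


Formula: Rt = Rf + Rw + Ra
Substituting: Rt = 64025.3 + 29903.7 + 1073.5
Result: Rt = 95002.5 N

95002.5 N


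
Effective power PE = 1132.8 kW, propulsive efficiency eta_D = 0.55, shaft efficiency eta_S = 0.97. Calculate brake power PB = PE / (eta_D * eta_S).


Formula: PB = PE / (eta_D * eta_S)
Step 1 — combined efficiency = eta_D * eta_S = 0.55 * 0.97 = 0.5335
Step 2 — PB = 1132.8 / 0.5335 ≈ 2123.3 kW (5 s.f.)

2123.3 kW


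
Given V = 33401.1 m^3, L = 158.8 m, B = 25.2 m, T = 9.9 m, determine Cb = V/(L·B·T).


Formula: Cb = V / (L * B * T)
Step 1 — L * B * T = 158.8 * 25.2 * 9.9 = 39617.424 m^3
Step 2 — Cb = 33401.1 / 39617.424 ≈ 0.84309 (5 s.f.)

0.84309


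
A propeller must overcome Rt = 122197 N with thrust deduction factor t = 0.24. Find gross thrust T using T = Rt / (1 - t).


Formula: T = Rt / (1 - t)
Step 1 — (1 - t) = 1 - 0.24 = 0.76
Step 2 — T = 122197 / 0.76 ≈ 160790 N (5 s.f.)

160790 N


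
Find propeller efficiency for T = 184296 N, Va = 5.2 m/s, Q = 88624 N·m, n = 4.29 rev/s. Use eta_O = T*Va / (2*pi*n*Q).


Formula: eta = T * Va / (2 * pi * n * Q)
Step 1 — numerator = T * Va = 184296 * 5.2 = 958339.2
Step 2 — 2 * pi * n = 2 * pi * 4.29 = 26.954865
Step 3 — denominator = 26.954865 * 88624 = 2388847.96
Step 4 — eta = 958339.2 / 2388847.96 ≈ 0.40117 (5 s.f.)

0.40117


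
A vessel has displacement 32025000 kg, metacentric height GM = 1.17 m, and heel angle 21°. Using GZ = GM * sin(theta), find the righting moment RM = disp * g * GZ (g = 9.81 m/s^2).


Formula: GZ = GM * sin(theta); RM = disp * g * GZ
Step 1 — GZ = 1.17 * sin(21°) = 1.17 * 0.358368 = 0.419291 m
Step 2 — RM = 32025000 * 9.81 * 0.419291 ≈ 131730000 N·m (5 s.f.)

131730000 N·m


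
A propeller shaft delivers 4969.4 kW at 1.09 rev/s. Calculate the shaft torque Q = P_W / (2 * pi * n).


Formula: Q = P_W / (2 * pi * n)
Step 1 — P_W = 4969.4 kW * 1000 = 4969400.0 W
Step 2 — 2 * pi * n = 2 * pi * 1.09 = 6.848672
Step 3 — Q = 4969400.0 / 6.848672 ≈ 725600 N·m (5 s.f.)

725600 N·m


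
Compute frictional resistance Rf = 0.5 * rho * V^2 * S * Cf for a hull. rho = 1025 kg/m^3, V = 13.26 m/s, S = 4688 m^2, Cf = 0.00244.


Formula: Rf = 0.5 * rho * V^2 * S * Cf
Step 1 — V^2 = 13.26^2 = 175.8276
Step 2 — 0.5 * rho * V^2 = 0.5 * 1025 * 175.8276 = 90111.645
Step 3 — Rf = 90111.645 * 4688 * 0.00244 ≈ 1030800 N (5 s.f.)

1030800 N


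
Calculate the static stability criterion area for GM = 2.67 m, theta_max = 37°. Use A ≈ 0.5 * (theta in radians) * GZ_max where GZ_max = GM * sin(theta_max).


Formula: GZ_max = GM * sin(theta); Area = 0.5 * theta_rad * GZ_max
Step 1 — GZ_max = 2.67 * sin(37°) = 2.67 * 0.601815 = 1.606846 m
Step 2 — theta_rad = 37 * pi/180 = 0.645772 rad
Step 3 — Area = 0.5 * 0.645772 * 1.606846 ≈ 0.51883 m·rad (5 s.f.)

0.51883 m·rad


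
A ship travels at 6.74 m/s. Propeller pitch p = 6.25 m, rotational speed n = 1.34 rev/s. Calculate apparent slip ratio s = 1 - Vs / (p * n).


Formula: s = 1 - Vs / (p * n)
Step 1 — p * n = 6.25 * 1.34 = 8.375
Step 2 — Vs / (p*n) = 6.74 / 8.375 = 0.804776 (6 d.p.)
Step 3 — s = 1 - 0.804776 = 0.195224

0.195224


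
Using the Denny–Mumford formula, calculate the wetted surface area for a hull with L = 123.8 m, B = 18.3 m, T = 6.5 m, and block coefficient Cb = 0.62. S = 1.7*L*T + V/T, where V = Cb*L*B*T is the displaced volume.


Formula: S = 1.7*L*T + V/T with V = Cb*L*B*T, i.e. S = L * (1.7*T + Cb*B)
Step 1 — 1.7*T = 1.7 * 6.5 = 11.05 m
Step 2 — Cb*B = 0.62 * 18.3 = 11.346 m
Step 3 — 1.7*T + Cb*B = 11.05 + 11.346 = 22.396 m
Step 4 — S = 123.8 * 22.396 ≈ 2772.6 m^2 (5 s.f.)

2772.6 m^2


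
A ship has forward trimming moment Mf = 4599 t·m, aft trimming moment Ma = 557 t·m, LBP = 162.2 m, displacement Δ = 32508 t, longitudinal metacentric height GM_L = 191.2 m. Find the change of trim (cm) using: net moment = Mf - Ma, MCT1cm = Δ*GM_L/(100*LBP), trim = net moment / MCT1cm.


Formula: net trimming moment = Mf - Ma; MCT1cm = Δ*GM_L/(100*LBP); trim = net moment / MCT1cm
Step 1 — net trimming moment = 4599 - 557 = 4042 t·m
Step 2 — MCT1cm = 32508 * 191.2 / (100 * 162.2) = 383.2016 t·m/cm
Step 3 — trim = 4042 / 383.2016 ≈ 10.548 cm (5 s.f.)

10.548 cm


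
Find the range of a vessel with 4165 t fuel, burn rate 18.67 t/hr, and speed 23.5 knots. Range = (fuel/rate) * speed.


Formula: endurance = fuel / rate; range = endurance * speed
Step 1 — endurance = 4165 / 18.67 = 223.0852 hours
Step 2 — range = 223.0852 * 23.5 ≈ 5242.5 nautical miles (5 s.f.)

5242.5 NM


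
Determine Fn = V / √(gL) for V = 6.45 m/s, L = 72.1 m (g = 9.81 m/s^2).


Formula: Fn = V / sqrt(g * L)
Step 1 — g * L = 9.81 * 72.1 = 707.301
Step 2 — sqrt(g * L) = sqrt(707.301) = 26.595131
Step 3 — Fn = 6.45 / 26.595131 ≈ 0.24253 (5 s.f.)

0.24253


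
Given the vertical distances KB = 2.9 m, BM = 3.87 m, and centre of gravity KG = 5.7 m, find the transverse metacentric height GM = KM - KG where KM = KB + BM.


Formula: GM = KB + BM - KG
Step 1 — KM = KB + BM = 2.9 + 3.87 = 6.77 m
Step 2 — GM = KM - KG = 6.77 - 5.7 = 1.07 m

1.07 m


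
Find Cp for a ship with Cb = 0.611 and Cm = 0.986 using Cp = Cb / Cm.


Formula: Cp = Cb / Cm
Substituting: Cp = 0.611 / 0.986
Result: Cp ≈ 0.61968 (5 s.f.)

0.61968


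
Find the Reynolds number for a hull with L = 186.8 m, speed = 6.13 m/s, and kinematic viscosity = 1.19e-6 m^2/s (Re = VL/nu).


Formula: Re = V * L / nu
Step 1 — V * L = 6.13 * 186.8 = 1145.084 m^2/s
Step 2 — Re = 1145.084 / 1.19e-6 = 9.62e+08

9.62e+08


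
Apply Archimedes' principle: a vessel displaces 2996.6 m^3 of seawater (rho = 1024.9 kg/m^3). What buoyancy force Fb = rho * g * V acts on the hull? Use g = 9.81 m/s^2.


Formula: Fb = rho * g * V
Substituting: Fb = 1024.9 * 9.81 * 2996.6
Intermediate: 1024.9 * 9.81 = 10054.269
Result: Fb = 10054.269 * 2996.6 ≈ 30129000 N (5 s.f.)

30129000 N


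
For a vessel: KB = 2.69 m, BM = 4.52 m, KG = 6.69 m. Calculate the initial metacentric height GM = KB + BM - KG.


Formula: GM = KB + BM - KG
Step 1 — KM = KB + BM = 2.69 + 4.52 = 7.21 m
Step 2 — GM = KM - KG = 7.21 - 6.69 = 0.52 m

0.52 m


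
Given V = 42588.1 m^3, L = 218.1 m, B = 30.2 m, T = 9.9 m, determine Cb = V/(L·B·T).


Formula: Cb = V / (L * B * T)
Step 1 — L * B * T = 218.1 * 30.2 * 9.9 = 65207.538 m^3
Step 2 — Cb = 42588.1 / 65207.538 ≈ 0.65312 (5 s.f.)

0.65312


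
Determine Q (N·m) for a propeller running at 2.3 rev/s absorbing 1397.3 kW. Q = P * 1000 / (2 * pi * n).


Formula: Q = P_W / (2 * pi * n)
Step 1 — P_W = 1397.3 kW * 1000 = 1397300.0 W
Step 2 — 2 * pi * n = 2 * pi * 2.3 = 14.451326
Step 3 — Q = 1397300.0 / 14.451326 ≈ 96690 N·m (5 s.f.)

96690 N·m


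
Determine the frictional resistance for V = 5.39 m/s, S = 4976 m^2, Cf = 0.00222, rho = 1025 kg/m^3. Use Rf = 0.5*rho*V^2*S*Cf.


Formula: Rf = 0.5 * rho * V^2 * S * Cf
Step 1 — V^2 = 5.39^2 = 29.0521
Step 2 — 0.5 * rho * V^2 = 0.5 * 1025 * 29.0521 = 14889.20125
Step 3 — Rf = 14889.20125 * 4976 * 0.00222 ≈ 164480 N (5 s.f.)

164480 N


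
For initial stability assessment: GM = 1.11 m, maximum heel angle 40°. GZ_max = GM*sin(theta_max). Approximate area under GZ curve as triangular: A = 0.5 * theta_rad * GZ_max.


Formula: GZ_max = GM * sin(theta); Area = 0.5 * theta_rad * GZ_max
Step 1 — GZ_max = 1.11 * sin(40°) = 1.11 * 0.642788 = 0.713495 m
Step 2 — theta_rad = 40 * pi/180 = 0.698132 rad
Step 3 — Area = 0.5 * 0.698132 * 0.713495 ≈ 0.24906 m·rad (5 s.f.)

0.24906 m·rad


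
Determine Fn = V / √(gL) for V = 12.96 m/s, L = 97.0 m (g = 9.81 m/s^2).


Formula: Fn = V / sqrt(g * L)
Step 1 — g * L = 9.81 * 97.0 = 951.57
Step 2 — sqrt(g * L) = sqrt(951.57) = 30.847528
Step 3 — Fn = 12.96 / 30.847528 ≈ 0.42013 (5 s.f.)

0.42013


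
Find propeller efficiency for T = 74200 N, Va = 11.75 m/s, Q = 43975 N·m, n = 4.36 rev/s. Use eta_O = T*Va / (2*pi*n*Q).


Formula: eta = T * Va / (2 * pi * n * Q)
Step 1 — numerator = T * Va = 74200 * 11.75 = 871850.0
Step 2 — 2 * pi * n = 2 * pi * 4.36 = 27.394688
Step 3 — denominator = 27.394688 * 43975 = 1204681.4
Step 4 — eta = 871850.0 / 1204681.4 ≈ 0.72372 (5 s.f.)

0.72372


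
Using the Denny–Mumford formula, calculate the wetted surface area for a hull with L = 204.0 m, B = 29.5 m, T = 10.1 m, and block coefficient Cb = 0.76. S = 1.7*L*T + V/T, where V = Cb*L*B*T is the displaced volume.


Formula: S = 1.7*L*T + V/T with V = Cb*L*B*T, i.e. S = L * (1.7*T + Cb*B)
Step 1 — 1.7*T = 1.7 * 10.1 = 17.17 m
Step 2 — Cb*B = 0.76 * 29.5 = 22.42 m
Step 3 — 1.7*T + Cb*B = 17.17 + 22.42 = 39.59 m
Step 4 — S = 204.0 * 39.59 ≈ 8076.4 m^2 (5 s.f.)

8076.4 m^2


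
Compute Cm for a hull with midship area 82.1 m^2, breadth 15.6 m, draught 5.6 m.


Formula: Cm = Am / (B * T)
Step 1 — B * T = 15.6 * 5.6 = 87.36 m^2
Step 2 — Cm = 82.1 / 87.36 ≈ 0.93979 (5 s.f.)

0.93979


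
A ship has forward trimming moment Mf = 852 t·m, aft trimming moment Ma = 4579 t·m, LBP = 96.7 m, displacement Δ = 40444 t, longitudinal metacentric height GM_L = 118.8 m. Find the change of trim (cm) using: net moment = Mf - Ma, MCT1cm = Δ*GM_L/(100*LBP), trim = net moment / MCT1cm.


Formula: net trimming moment = Mf - Ma; MCT1cm = Δ*GM_L/(100*LBP); trim = net moment / MCT1cm
Step 1 — net trimming moment = 852 - 4579 = -3727 t·m
Step 2 — MCT1cm = 40444 * 118.8 / (100 * 96.7) = 496.8715 t·m/cm
Step 3 — trim = -3727 / 496.8715 ≈ -7.5009 cm (5 s.f.)

-7.5009 cm


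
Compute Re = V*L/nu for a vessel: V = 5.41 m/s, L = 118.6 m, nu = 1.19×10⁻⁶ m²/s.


Formula: Re = V * L / nu
Step 1 — V * L = 5.41 * 118.6 = 641.626 m^2/s
Step 2 — Re = 641.626 / 1.19e-6 = 5.39e+08

5.39e+08


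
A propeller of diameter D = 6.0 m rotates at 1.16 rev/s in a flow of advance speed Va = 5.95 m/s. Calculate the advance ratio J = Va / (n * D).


Formula: J = Va / (n * D)
Step 1 — n * D = 1.16 * 6.0 = 6.96
Step 2 — J = 5.95 / 6.96 ≈ 0.85489 (5 s.f.)

0.85489


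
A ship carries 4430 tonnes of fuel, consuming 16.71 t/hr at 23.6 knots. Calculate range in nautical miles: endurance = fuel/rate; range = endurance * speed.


Formula: endurance = fuel / rate; range = endurance * speed
Step 1 — endurance = 4430 / 16.71 = 265.1107 hours
Step 2 — range = 265.1107 * 23.6 ≈ 6256.6 nautical miles (5 s.f.)

6256.6 NM


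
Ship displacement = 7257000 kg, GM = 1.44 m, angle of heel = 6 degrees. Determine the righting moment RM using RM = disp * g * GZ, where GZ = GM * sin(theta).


Formula: GZ = GM * sin(theta); RM = disp * g * GZ
Step 1 — GZ = 1.44 * sin(6°) = 1.44 * 0.104528 = 0.15052 m
Step 2 — RM = 7257000 * 9.81 * 0.15052 ≈ 10716000 N·m (5 s.f.)

10716000 N·m


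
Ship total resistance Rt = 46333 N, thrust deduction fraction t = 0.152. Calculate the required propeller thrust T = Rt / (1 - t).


Formula: T = Rt / (1 - t)
Step 1 — (1 - t) = 1 - 0.152 = 0.848
Step 2 — T = 46333 / 0.848 ≈ 54638 N (5 s.f.)

54638 N


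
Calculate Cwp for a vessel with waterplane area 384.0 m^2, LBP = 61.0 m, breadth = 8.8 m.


Formula: Cwp = Aw / (L * B)
Step 1 — L * B = 61.0 * 8.8 = 536.8 m^2
Step 2 — Cwp = 384.0 / 536.8 ≈ 0.71535 (5 s.f.)

0.71535


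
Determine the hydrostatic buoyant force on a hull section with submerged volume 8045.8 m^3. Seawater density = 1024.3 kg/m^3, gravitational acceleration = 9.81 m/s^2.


Formula: Fb = rho * g * V
Substituting: Fb = 1024.3 * 9.81 * 8045.8
Intermediate: 1024.3 * 9.81 = 10048.383
Result: Fb = 10048.383 * 8045.8 ≈ 80847000 N (5 s.f.)

80847000 N


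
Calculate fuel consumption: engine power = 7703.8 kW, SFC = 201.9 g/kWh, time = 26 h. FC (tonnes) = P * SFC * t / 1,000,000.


Formula: FC (tonnes) = P * SFC * t / 1,000,000
Step 1 — P * SFC * t = 7703.8 * 201.9 * 26 = 40440327.72 g
Step 2 — FC (tonnes) = 40440327.72 / 1,000,000 ≈ 40.440 tonnes (5 s.f.)

40.440 tonnes


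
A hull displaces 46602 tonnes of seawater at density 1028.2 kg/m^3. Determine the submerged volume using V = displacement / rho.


Formula: V = mass / rho
Step 1 — convert tonnes to kg: 46602 t * 1000 = 46602000 kg
Step 2 — V = 46602000 / 1028.2 ≈ 45324 m^3 (5 s.f.)

45324 m^3


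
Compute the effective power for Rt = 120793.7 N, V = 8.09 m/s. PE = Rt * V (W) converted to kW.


Formula: PE = Rt * V / 1000 (kW)
Step 1 — PE (W) = 120793.7 * 8.09 = 977221.033 W
Step 2 — PE (kW) = 977221.033 / 1000 ≈ 977.22 kW (5 s.f.)

977.22 kW


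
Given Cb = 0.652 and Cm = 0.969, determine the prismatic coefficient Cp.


Formula: Cp = Cb / Cm
Substituting: Cp = 0.652 / 0.969
Result: Cp ≈ 0.67286 (5 s.f.)

0.67286


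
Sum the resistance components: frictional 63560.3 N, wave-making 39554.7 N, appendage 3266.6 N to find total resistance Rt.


Formula: Rt = Rf + Rw + Ra
Substituting: Rt = 63560.3 + 39554.7 + 3266.6
Result: Rt = 106381.6 N

106381.6 N


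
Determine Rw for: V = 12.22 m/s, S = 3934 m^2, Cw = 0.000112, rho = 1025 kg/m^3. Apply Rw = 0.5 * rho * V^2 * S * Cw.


Formula: Rw = 0.5 * rho * V^2 * S * Cw
Step 1 — V^2 = 12.22^2 = 149.3284
Step 2 — 0.5 * rho * V^2 = 0.5 * 1025 * 149.3284 = 76530.805
Step 3 — Rw = 76530.805 * 3934 * 0.000112 ≈ 33720 N (5 s.f.)

33720 N


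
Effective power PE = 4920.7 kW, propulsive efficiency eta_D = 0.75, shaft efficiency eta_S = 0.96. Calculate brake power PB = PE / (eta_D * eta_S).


Formula: PB = PE / (eta_D * eta_S)
Step 1 — combined efficiency = eta_D * eta_S = 0.75 * 0.96 = 0.72
Step 2 — PB = 4920.7 / 0.72 ≈ 6834.3 kW (5 s.f.)

6834.3 kW


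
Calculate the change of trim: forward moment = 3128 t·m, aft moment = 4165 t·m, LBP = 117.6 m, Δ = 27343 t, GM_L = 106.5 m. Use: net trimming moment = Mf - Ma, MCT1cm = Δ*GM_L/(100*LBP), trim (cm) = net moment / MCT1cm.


Formula: net trimming moment = Mf - Ma; MCT1cm = Δ*GM_L/(100*LBP); trim = net moment / MCT1cm
Step 1 — net trimming moment = 3128 - 4165 = -1037 t·m
Step 2 — MCT1cm = 27343 * 106.5 / (100 * 117.6) = 247.6216 t·m/cm
Step 3 — trim = -1037 / 247.6216 ≈ -4.1878 cm (5 s.f.)

-4.1878 cm


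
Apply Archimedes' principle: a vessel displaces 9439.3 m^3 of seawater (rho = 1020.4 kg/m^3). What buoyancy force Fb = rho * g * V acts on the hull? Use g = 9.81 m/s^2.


Formula: Fb = rho * g * V
Substituting: Fb = 1020.4 * 9.81 * 9439.3
Intermediate: 1020.4 * 9.81 = 10010.124
Result: Fb = 10010.124 * 9439.3 ≈ 94489000 N (5 s.f.)

94489000 N


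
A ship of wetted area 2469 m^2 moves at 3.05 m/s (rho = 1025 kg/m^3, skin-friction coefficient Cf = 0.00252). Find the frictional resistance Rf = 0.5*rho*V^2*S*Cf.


Formula: Rf = 0.5 * rho * V^2 * S * Cf
Step 1 — V^2 = 3.05^2 = 9.3025
Step 2 — 0.5 * rho * V^2 = 0.5 * 1025 * 9.3025 = 4767.53125
Step 3 — Rf = 4767.53125 * 2469 * 0.00252 ≈ 29663 N (5 s.f.)

29663 N


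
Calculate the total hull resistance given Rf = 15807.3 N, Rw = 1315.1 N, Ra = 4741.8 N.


Formula: Rt = Rf + Rw + Ra
Substituting: Rt = 15807.3 + 1315.1 + 4741.8
Result: Rt = 21864.2 N

21864.2 N


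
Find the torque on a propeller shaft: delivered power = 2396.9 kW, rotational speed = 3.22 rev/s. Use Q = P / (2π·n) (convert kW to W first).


Formula: Q = P_W / (2 * pi * n)
Step 1 — P_W = 2396.9 kW * 1000 = 2396900.0 W
Step 2 — 2 * pi * n = 2 * pi * 3.22 = 20.231857
Step 3 — Q = 2396900.0 / 20.231857 ≈ 118470 N·m (5 s.f.)

118470 N·m


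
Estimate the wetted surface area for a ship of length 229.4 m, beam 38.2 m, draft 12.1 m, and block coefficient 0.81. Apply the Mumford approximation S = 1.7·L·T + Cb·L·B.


Formula: S = 1.7*L*T + V/T with V = Cb*L*B*T, i.e. S = L * (1.7*T + Cb*B)
Step 1 — 1.7*T = 1.7 * 12.1 = 20.57 m
Step 2 — Cb*B = 0.81 * 38.2 = 30.942 m
Step 3 — 1.7*T + Cb*B = 20.57 + 30.942 = 51.512 m
Step 4 — S = 229.4 * 51.512 ≈ 11817 m^2 (5 s.f.)

11817 m^2


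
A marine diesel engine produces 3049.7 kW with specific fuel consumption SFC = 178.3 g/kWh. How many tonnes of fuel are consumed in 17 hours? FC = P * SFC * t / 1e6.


Formula: FC (tonnes) = P * SFC * t / 1,000,000
Step 1 — P * SFC * t = 3049.7 * 178.3 * 17 = 9243945.67 g
Step 2 — FC (tonnes) = 9243945.67 / 1,000,000 ≈ 9.2439 tonnes (5 s.f.)

9.2439 tonnes


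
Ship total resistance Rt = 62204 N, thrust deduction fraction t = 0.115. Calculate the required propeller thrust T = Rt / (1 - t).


Formula: T = Rt / (1 - t)
Step 1 — (1 - t) = 1 - 0.115 = 0.885
Step 2 — T = 62204 / 0.885 ≈ 70287 N (5 s.f.)

70287 N


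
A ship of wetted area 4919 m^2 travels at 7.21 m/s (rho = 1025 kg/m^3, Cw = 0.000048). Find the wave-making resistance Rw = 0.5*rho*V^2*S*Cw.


Formula: Rw = 0.5 * rho * V^2 * S * Cw
Step 1 — V^2 = 7.21^2 = 51.9841
Step 2 — 0.5 * rho * V^2 = 0.5 * 1025 * 51.9841 = 26641.85125
Step 3 — Rw = 26641.85125 * 4919 * 0.000048 ≈ 6290.5 N (5 s.f.)

6290.5 N


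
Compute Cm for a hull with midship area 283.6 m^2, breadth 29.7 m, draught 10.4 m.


Formula: Cm = Am / (B * T)
Step 1 — B * T = 29.7 * 10.4 = 308.88 m^2
Step 2 — Cm = 283.6 / 308.88 ≈ 0.91816 (5 s.f.)

0.91816


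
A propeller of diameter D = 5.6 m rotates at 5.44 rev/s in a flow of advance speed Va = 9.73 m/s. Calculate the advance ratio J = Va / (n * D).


Formula: J = Va / (n * D)
Step 1 — n * D = 5.44 * 5.6 = 30.464
Step 2 — J = 9.73 / 30.464 ≈ 0.31939 (5 s.f.)

0.31939


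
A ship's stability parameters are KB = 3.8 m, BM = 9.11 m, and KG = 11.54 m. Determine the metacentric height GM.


Formula: GM = KB + BM - KG
Step 1 — KM = KB + BM = 3.8 + 9.11 = 12.91 m
Step 2 — GM = KM - KG = 12.91 - 11.54 = 1.37 m

1.37 m


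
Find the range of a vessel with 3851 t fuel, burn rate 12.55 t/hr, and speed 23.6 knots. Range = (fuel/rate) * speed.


Formula: endurance = fuel / rate; range = endurance * speed
Step 1 — endurance = 3851 / 12.55 = 306.8526 hours
Step 2 — range = 306.8526 * 23.6 ≈ 7241.7 nautical miles (5 s.f.)

7241.7 NM


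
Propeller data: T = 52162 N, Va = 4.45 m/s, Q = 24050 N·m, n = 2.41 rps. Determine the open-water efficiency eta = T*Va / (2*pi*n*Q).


Formula: eta = T * Va / (2 * pi * n * Q)
Step 1 — numerator = T * Va = 52162 * 4.45 = 232120.9
Step 2 — 2 * pi * n = 2 * pi * 2.41 = 15.142477
Step 3 — denominator = 15.142477 * 24050 = 364176.57
Step 4 — eta = 232120.9 / 364176.57 ≈ 0.63739 (5 s.f.)

0.63739


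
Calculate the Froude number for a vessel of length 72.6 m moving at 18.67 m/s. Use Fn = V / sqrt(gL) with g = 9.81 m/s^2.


Formula: Fn = V / sqrt(g * L)
Step 1 — g * L = 9.81 * 72.6 = 712.206
Step 2 — sqrt(g * L) = sqrt(712.206) = 26.687188
Step 3 — Fn = 18.67 / 26.687188 ≈ 0.69959 (5 s.f.)

0.69959


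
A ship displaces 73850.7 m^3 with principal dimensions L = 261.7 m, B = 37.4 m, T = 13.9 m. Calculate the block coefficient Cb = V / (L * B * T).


Formula: Cb = V / (L * B * T)
Step 1 — L * B * T = 261.7 * 37.4 * 13.9 = 136047.362 m^3
Step 2 — Cb = 73850.7 / 136047.362 ≈ 0.54283 (5 s.f.)

0.54283


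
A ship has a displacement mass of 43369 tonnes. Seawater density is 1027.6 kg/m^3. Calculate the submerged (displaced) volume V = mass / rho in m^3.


Formula: V = mass / rho
Step 1 — convert tonnes to kg: 43369 t * 1000 = 43369000 kg
Step 2 — V = 43369000 / 1027.6 ≈ 42204 m^3 (5 s.f.)

42204 m^3


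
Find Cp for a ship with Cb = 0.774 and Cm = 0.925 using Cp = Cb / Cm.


Formula: Cp = Cb / Cm
Substituting: Cp = 0.774 / 0.925
Result: Cp ≈ 0.83676 (5 s.f.)

0.83676


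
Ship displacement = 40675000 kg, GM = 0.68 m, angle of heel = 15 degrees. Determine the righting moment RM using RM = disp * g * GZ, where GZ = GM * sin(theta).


Formula: GZ = GM * sin(theta); RM = disp * g * GZ
Step 1 — GZ = 0.68 * sin(15°) = 0.68 * 0.258819 = 0.175997 m
Step 2 — RM = 40675000 * 9.81 * 0.175997 ≈ 70227000 N·m (5 s.f.)

70227000 N·m


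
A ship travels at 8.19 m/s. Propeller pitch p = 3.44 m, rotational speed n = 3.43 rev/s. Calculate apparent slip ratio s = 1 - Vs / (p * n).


Formula: s = 1 - Vs / (p * n)
Step 1 — p * n = 3.44 * 3.43 = 11.7992
Step 2 — Vs / (p*n) = 8.19 / 11.7992 = 0.694115 (6 d.p.)
Step 3 — s = 1 - 0.694115 = 0.305885

0.305885


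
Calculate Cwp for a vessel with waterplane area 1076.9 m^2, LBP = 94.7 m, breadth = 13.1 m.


Formula: Cwp = Aw / (L * B)
Step 1 — L * B = 94.7 * 13.1 = 1240.57 m^2
Step 2 — Cwp = 1076.9 / 1240.57 ≈ 0.86807 (5 s.f.)

0.86807


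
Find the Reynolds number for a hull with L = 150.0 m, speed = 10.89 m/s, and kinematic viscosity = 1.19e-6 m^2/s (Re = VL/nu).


Formula: Re = V * L / nu
Step 1 — V * L = 10.89 * 150.0 = 1633.5 m^2/s
Step 2 — Re = 1633.5 / 1.19e-6 = 1.37e+09

1.37e+09


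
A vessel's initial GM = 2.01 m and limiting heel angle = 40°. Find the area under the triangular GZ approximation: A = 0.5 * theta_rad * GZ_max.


Formula: GZ_max = GM * sin(theta); Area = 0.5 * theta_rad * GZ_max
Step 1 — GZ_max = 2.01 * sin(40°) = 2.01 * 0.642788 = 1.292004 m
Step 2 — theta_rad = 40 * pi/180 = 0.698132 rad
Step 3 — Area = 0.5 * 0.698132 * 1.292004 ≈ 0.45099 m·rad (5 s.f.)

0.45099 m·rad


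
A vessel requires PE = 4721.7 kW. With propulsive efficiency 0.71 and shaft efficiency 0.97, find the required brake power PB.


Formula: PB = PE / (eta_D * eta_S)
Step 1 — combined efficiency = eta_D * eta_S = 0.71 * 0.97 = 0.6887
Step 2 — PB = 4721.7 / 0.6887 ≈ 6856.0 kW (5 s.f.)

6856.0 kW


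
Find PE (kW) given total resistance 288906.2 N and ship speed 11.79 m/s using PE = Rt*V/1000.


Formula: PE = Rt * V / 1000 (kW)
Step 1 — PE (W) = 288906.2 * 11.79 = 3406204.098 W
Step 2 — PE (kW) = 3406204.098 / 1000 ≈ 3406.2 kW (5 s.f.)

3406.2 kW


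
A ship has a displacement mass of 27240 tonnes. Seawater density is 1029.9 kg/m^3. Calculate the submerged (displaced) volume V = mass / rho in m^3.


Formula: V = mass / rho
Step 1 — convert tonnes to kg: 27240 t * 1000 = 27240000 kg
Step 2 — V = 27240000 / 1029.9 ≈ 26449 m^3 (5 s.f.)

26449 m^3


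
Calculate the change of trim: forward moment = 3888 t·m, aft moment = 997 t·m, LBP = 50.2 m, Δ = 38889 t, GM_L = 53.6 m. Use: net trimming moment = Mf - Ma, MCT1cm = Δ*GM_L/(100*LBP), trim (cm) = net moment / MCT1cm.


Formula: net trimming moment = Mf - Ma; MCT1cm = Δ*GM_L/(100*LBP); trim = net moment / MCT1cm
Step 1 — net trimming moment = 3888 - 997 = 2891 t·m
Step 2 — MCT1cm = 38889 * 53.6 / (100 * 50.2) = 415.2292 t·m/cm
Step 3 — trim = 2891 / 415.2292 ≈ 6.9624 cm (5 s.f.)

6.9624 cm


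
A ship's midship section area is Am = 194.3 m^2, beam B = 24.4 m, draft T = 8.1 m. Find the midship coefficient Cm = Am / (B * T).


Formula: Cm = Am / (B * T)
Step 1 — B * T = 24.4 * 8.1 = 197.64 m^2
Step 2 — Cm = 194.3 / 197.64 ≈ 0.98310 (5 s.f.)

0.98310


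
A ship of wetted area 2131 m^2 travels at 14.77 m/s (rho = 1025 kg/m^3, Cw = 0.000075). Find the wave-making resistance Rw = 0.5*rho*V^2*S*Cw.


Formula: Rw = 0.5 * rho * V^2 * S * Cw
Step 1 — V^2 = 14.77^2 = 218.1529
Step 2 — 0.5 * rho * V^2 = 0.5 * 1025 * 218.1529 = 111803.36125
Step 3 — Rw = 111803.36125 * 2131 * 0.000075 ≈ 17869 N (5 s.f.)

17869 N


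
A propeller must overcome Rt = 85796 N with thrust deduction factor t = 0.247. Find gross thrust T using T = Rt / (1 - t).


Formula: T = Rt / (1 - t)
Step 1 — (1 - t) = 1 - 0.247 = 0.753
Step 2 — T = 85796 / 0.753 ≈ 113940 N (5 s.f.)

113940 N


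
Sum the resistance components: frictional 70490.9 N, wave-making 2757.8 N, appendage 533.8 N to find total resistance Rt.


Formula: Rt = Rf + Rw + Ra
Substituting: Rt = 70490.9 + 2757.8 + 533.8
Result: Rt = 73782.5 N

73782.5 N


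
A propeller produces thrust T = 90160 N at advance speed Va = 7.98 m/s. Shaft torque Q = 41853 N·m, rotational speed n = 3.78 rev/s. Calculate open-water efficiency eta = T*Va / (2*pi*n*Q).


Formula: eta = T * Va / (2 * pi * n * Q)
Step 1 — numerator = T * Va = 90160 * 7.98 = 719476.8
Step 2 — 2 * pi * n = 2 * pi * 3.78 = 23.75044
Step 3 — denominator = 23.75044 * 41853 = 994027.17
Step 4 — eta = 719476.8 / 994027.17 ≈ 0.72380 (5 s.f.)

0.72380


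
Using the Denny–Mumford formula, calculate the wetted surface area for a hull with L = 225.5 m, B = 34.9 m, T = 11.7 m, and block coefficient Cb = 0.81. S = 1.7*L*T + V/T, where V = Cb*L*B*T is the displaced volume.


Formula: S = 1.7*L*T + V/T with V = Cb*L*B*T, i.e. S = L * (1.7*T + Cb*B)
Step 1 — 1.7*T = 1.7 * 11.7 = 19.89 m
Step 2 — Cb*B = 0.81 * 34.9 = 28.269 m
Step 3 — 1.7*T + Cb*B = 19.89 + 28.269 = 48.159 m
Step 4 — S = 225.5 * 48.159 ≈ 10860 m^2 (5 s.f.)

10860 m^2
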